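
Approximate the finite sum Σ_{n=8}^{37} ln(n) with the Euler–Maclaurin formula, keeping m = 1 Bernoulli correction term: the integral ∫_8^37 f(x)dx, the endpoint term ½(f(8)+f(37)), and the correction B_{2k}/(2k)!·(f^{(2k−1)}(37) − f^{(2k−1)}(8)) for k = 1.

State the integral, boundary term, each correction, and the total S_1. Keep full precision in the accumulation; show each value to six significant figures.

∫_8^37 ln(x) dx evaluates to 87.9684.
Boundary: ½(f(8) + f(37)) = ½(2.07944 + 3.61092) = 2.84518.
Running total after boundary: 90.8136.
Order-1 term: 1/12 · (0.0270270 − 0.125000) = -0.00816441.

S_1 ≈ 90.8054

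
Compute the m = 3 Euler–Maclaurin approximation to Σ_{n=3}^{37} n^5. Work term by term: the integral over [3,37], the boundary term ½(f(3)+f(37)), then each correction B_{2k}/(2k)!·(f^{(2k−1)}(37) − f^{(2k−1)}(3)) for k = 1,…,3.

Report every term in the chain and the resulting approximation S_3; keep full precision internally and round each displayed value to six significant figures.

∫_3^37 x^5 dx evaluates to 4.27621e+08.
Boundary: ½(f(3) + f(37)) = ½(243.000 + 6.93440e+07) = 3.46721e+07.
So far: 4.62293e+08.
k=1: B_{2}/(2)! × [f^{(1)}(37) − f^{(1)}(3)] = 1/12 × (9.37080e+06 − 405.000) = 780867.
Partial sum through k=1: 4.63074e+08.
k=2: B_{4}/(4)! × [f^{(3)}(37) − f^{(3)}(3)] = −1/720 × (82140.0 − 540.000) = -113.333.
Partial sum through k=2: 4.63074e+08.
k=3: B_{6}/(6)! × [f^{(5)}(37) − f^{(5)}(3)] = 1/30240 × (120.000 − 120.000) = 0.00000.

S_3 ≈ 4.63074e+08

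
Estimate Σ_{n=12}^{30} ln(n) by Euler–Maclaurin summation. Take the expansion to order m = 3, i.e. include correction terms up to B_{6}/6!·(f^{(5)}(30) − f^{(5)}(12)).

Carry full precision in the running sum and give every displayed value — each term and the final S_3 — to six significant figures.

Integral: ∫_12^30 ln(x) dx = 54.2170.
Boundary: ½(f(12) + f(30)) = ½(2.48491 + 3.40120) = 2.94305.
Running total after boundary: 57.1601.
k=1: B_{2}/(2)! × [f^{(1)}(30) − f^{(1)}(12)] = 1/12 × (0.0333333 − 0.0833333) = -0.00416667.
After k=1: 57.1559.
k=2: B_{4}/(4)! × [f^{(3)}(30) − f^{(3)}(12)] = −1/720 × (7.40741e-05 − 0.00115741) = 1.50463e-06.
After k=2: 57.1559.
k=3: B_{6}/(6)! × [f^{(5)}(30) − f^{(5)}(12)] = 1/30240 × (9.87654e-07 − 9.64506e-05) = -3.15684e-09.

S_3 ≈ 57.1559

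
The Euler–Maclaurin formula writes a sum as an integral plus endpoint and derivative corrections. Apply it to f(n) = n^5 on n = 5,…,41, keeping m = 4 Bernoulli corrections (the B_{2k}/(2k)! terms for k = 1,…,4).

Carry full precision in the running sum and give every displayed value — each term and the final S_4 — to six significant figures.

S_4 ≈ 8.50788e+08

Integral: ∫_5^41 x^5 dx = 7.91681e+08.
Endpoint term: (f(5) + f(41))/2 = (3125.00 + 1.15856e+08)/2 = 5.79297e+07.
Running total after boundary: 8.49611e+08.
Order-1 term: 1/12 · (1.41288e+07 − 3125.00) = 1.17714e+06.
Partial sum through k=1: 8.50788e+08.
Order-2 term: −1/720 · (100860 − 1500.00) = -138.000.
Partial sum through k=2: 8.50788e+08.
Order-3 term: 1/30240 · (120.000 − 120.000) = 0.00000.
Partial sum through k=3: 8.50788e+08.
Order-4 term: −1/1209600 · (0.00000 − 0.00000) = 0.00000.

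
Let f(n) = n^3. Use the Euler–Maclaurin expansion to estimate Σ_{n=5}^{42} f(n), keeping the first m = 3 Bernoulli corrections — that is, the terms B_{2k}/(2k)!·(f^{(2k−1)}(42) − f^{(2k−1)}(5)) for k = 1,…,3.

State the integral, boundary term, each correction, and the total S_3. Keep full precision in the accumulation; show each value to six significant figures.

S_3 ≈ 815309

The integral term ∫_5^42 x^3 dx = 777768.
Endpoint term: (f(5) + f(42))/2 = (125.000 + 74088.0)/2 = 37106.5.
So far: 814874.
Order-1 term: 1/12 · (5292.00 − 75.0000) = 434.750.
Partial sum through k=1: 815309.
Order-2 term: −1/720 · (6.00000 − 6.00000) = 0.00000.
Partial sum through k=2: 815309.
Order-3 term: 1/30240 · (0.00000 − 0.00000) = 0.00000.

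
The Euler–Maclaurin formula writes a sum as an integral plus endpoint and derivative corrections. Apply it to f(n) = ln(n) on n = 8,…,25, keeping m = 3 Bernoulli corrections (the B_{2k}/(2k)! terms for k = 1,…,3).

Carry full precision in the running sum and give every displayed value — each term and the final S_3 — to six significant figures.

The integral term ∫_8^25 ln(x) dx = 46.8364.
Endpoint term: (f(8) + f(25))/2 = (2.07944 + 3.21888)/2 = 2.64916.
So far: 49.4855.
Order-1 term: 1/12 · (0.0400000 − 0.125000) = -0.00708333.
Partial sum through k=1: 49.4784.
Order-2 term: −1/720 · (0.000128000 − 0.00390625) = 5.24757e-06.
Partial sum through k=2: 49.4784.
Order-3 term: 1/30240 · (2.45760e-06 − 0.000732422) = -2.41390e-08.

S_3 ≈ 49.4784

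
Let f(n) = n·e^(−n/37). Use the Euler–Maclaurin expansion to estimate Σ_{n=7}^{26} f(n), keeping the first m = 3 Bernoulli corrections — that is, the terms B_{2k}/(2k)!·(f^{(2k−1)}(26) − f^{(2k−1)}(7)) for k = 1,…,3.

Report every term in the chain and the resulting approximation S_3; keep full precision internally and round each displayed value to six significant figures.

Integral: ∫_7^26 x·e^(−x/37) dx = 192.965.
Boundary: ½(f(7) + f(26)) = ½(5.79341 + 12.8764) = 9.33489.
So far: 202.300.
Order-1 term: 1/12 · (0.147235 − 0.671051) = -0.0436514.
After k=1: 202.257.
Order-2 term: −1/720 · (0.000831063 − 0.00169928) = 1.20585e-06.
After k=2: 202.257.
Order-3 term: 1/30240 · (1.13556e-06 − 2.12446e-06) = -3.27017e-11.

S_3 ≈ 202.257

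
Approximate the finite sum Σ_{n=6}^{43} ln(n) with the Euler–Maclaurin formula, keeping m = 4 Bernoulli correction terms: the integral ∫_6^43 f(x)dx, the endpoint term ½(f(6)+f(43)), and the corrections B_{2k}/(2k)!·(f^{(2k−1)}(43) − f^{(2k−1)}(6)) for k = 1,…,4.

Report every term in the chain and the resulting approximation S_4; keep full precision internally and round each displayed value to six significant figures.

Integral: ∫_6^43 ln(x) dx = 113.981.
Boundary: ½(f(6) + f(43)) = ½(1.79176 + 3.76120) = 2.77648.
Running total after boundary: 116.758.
Order-1 term: 1/12 · (0.0232558 − 0.166667) = -0.0119509.
Partial sum through k=1: 116.746.
Order-2 term: −1/720 · (2.51550e-05 − 0.00925926) = 1.28251e-05.
Partial sum through k=2: 116.746.
Order-3 term: 1/30240 · (1.63256e-07 − 0.00308642) = -1.02059e-07.
Partial sum through k=3: 116.746.
Order-4 term: −1/1209600 · (2.64883e-09 − 0.00257202) = 2.12633e-09.

S_4 ≈ 116.746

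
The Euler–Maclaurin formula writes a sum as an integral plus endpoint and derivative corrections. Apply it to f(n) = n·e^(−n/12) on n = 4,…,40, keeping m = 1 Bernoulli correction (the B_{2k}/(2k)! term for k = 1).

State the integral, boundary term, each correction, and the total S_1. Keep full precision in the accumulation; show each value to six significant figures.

S_1 ≈ 117.413

The integral term ∫_4^40 x·e^(−x/12) dx = 115.313.
½[f(4) + f(40)] = ½[2.86613 + 1.42696] = 2.14654.
Integral + boundary = 117.460.
k=1: B_{2}/(2)! × [f^{(1)}(40) − f^{(1)}(4)] = 1/12 × (-0.0832393 − 0.477688) = -0.0467439.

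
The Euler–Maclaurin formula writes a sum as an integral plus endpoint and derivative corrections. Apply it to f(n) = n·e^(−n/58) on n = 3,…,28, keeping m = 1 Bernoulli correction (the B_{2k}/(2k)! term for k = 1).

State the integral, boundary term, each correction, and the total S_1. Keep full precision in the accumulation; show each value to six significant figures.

S_1 ≈ 291.678

Integral: ∫_3^28 x·e^(−x/58) dx = 281.663.
Boundary: ½(f(3) + f(28)) = ½(2.84877 + 17.2782) = 10.0635.
Integral + boundary = 291.727.
Order-1 term: 1/12 · (0.319179 − 0.900474) = -0.0484413.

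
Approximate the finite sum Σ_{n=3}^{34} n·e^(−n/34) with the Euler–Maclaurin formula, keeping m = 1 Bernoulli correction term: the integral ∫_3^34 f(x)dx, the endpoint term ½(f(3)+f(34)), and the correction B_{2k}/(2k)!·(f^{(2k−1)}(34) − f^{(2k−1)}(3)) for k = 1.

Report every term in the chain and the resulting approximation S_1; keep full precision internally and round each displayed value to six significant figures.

The integral term ∫_3^34 x·e^(−x/34) dx = 301.219.
Endpoint term: (f(3) + f(34))/2 = (2.74664 + 12.5079)/2 = 7.62727.
So far: 308.846.
Order-1 term: 1/12 · (0.00000 − 0.834762) = -0.0695635.

S_1 ≈ 308.777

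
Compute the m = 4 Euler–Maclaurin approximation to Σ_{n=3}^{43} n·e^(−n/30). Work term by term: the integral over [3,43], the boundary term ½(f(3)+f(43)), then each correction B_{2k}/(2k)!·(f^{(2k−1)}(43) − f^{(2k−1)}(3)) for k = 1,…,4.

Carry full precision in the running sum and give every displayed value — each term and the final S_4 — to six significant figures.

S_4 ≈ 379.855

∫_3^43 x·e^(−x/30) dx evaluates to 373.447.
½[f(3) + f(43)] = ½[2.71451 + 10.2560] = 6.48528.
So far: 379.932.
Correction k=1: B_{2}/2! · (f^{(1)}(43) − f^{(1)}(3)) = 1/12 · (-0.103355 − 0.814354) = -0.0764758.
After k=1: 379.855.
Correction k=2: B_{4}/4! · (f^{(3)}(43) − f^{(3)}(3)) = −1/720 · (0.000415189 − 0.00291559) = 3.47278e-06.
After k=2: 379.855.
Correction k=3: B_{6}/6! · (f^{(5)}(43) − f^{(5)}(3)) = 1/30240 · (1.05024e-06 − 5.47371e-06) = -1.46279e-10.
After k=3: 379.855.
Correction k=4: B_{8}/8! · (f^{(7)}(43) − f^{(7)}(3)) = −1/1209600 · (1.82129e-09 − 8.56430e-09) = 5.57458e-15.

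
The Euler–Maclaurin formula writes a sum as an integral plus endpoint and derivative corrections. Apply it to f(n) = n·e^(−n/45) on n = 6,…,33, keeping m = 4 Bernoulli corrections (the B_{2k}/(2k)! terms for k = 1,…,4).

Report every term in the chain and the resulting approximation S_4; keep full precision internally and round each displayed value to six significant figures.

S_4 ≈ 333.149

The integral term ∫_6^33 x·e^(−x/45) dx = 322.651.
Boundary: ½(f(6) + f(33)) = ½(5.25104 + 15.8501) = 10.5506.
Integral + boundary = 333.202.
k=1: B_{2}/(2)! × [f^{(1)}(33) − f^{(1)}(6)] = 1/12 × (0.128081 − 0.758484) = -0.0525335.
After k=1: 333.149.
k=2: B_{4}/(4)! × [f^{(3)}(33) − f^{(3)}(6)] = −1/720 × (0.000537626 − 0.00123893) = 9.74032e-07.
After k=2: 333.149.
k=3: B_{6}/(6)! × [f^{(5)}(33) − f^{(5)}(6)] = 1/30240 × (4.99754e-07 − 1.03867e-06) = -1.78211e-11.
After k=3: 333.149.
k=4: B_{8}/(8)! × [f^{(7)}(33) − f^{(7)}(6)] = −1/1209600 × (3.62476e-10 − 7.23711e-10) = 2.98640e-16.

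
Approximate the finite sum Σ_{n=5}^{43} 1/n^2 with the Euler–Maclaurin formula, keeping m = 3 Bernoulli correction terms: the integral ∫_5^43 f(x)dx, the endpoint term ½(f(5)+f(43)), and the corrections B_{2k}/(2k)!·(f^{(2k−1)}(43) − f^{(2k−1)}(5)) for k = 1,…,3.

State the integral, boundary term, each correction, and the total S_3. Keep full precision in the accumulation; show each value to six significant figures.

S_3 ≈ 0.198335

The integral term ∫_5^43 1/x^2 dx = 0.176744.
Endpoint term: (f(5) + f(43))/2 = (0.0400000 + 0.000540833)/2 = 0.0202704.
So far: 0.197015.
Correction k=1: B_{2}/2! · (f^{(1)}(43) − f^{(1)}(5)) = 1/12 · (-2.51550e-05 − (-0.0160000)) = 0.00133124.
After k=1: 0.198346.
Correction k=2: B_{4}/4! · (f^{(3)}(43) − f^{(3)}(5)) = −1/720 · (-1.63256e-07 − (-0.00768000)) = -1.06664e-05.
After k=2: 0.198335.
Correction k=3: B_{6}/6! · (f^{(5)}(43) − f^{(5)}(5)) = 1/30240 · (-2.64883e-09 − (-0.00921600)) = 3.04762e-07.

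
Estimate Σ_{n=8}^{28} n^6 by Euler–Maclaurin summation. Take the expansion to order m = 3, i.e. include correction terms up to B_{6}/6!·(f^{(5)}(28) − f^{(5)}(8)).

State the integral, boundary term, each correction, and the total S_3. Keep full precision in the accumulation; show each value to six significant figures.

Integral: ∫_8^28 x^6 dx = 1.92726e+09.
½[f(8) + f(28)] = ½[262144 + 4.81890e+08] = 2.41076e+08.
Integral + boundary = 2.16834e+09.
k=1: B_{2}/(2)! × [f^{(1)}(28) − f^{(1)}(8)] = 1/12 × (1.03262e+08 − 196608) = 8.58880e+06.
After k=1: 2.17693e+09.
k=2: B_{4}/(4)! × [f^{(3)}(28) − f^{(3)}(8)] = −1/720 × (2.63424e+06 − 61440.0) = -3573.33.
After k=2: 2.17692e+09.
k=3: B_{6}/(6)! × [f^{(5)}(28) − f^{(5)}(8)] = 1/30240 × (20160.0 − 5760.00) = 0.476190.

S_3 ≈ 2.17692e+09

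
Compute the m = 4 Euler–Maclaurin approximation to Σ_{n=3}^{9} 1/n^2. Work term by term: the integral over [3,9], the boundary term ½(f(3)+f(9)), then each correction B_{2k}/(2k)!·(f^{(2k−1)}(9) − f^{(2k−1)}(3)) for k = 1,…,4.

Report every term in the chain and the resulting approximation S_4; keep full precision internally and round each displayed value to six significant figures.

S_4 ≈ 0.289767

Integral: ∫_3^9 1/x^2 dx = 0.222222.
½[f(3) + f(9)] = ½[0.111111 + 0.0123457] = 0.0617284.
So far: 0.283951.
k=1: B_{2}/(2)! × [f^{(1)}(9) − f^{(1)}(3)] = 1/12 × (-0.00274348 − (-0.0740741)) = 0.00594422.
Running total after k=1: 0.289895.
k=2: B_{4}/(4)! × [f^{(3)}(9) − f^{(3)}(3)] = −1/720 × (-0.000406442 − (-0.0987654)) = -0.000136610.
Running total after k=2: 0.289758.
k=3: B_{6}/(6)! × [f^{(5)}(9) − f^{(5)}(3)] = 1/30240 × (-0.000150534 − (-0.329218)) = 1.08819e-05.
Running total after k=3: 0.289769.
k=4: B_{8}/(8)! × [f^{(7)}(9) − f^{(7)}(3)] = −1/1209600 × (-0.000104073 − (-2.04847)) = -1.69342e-06.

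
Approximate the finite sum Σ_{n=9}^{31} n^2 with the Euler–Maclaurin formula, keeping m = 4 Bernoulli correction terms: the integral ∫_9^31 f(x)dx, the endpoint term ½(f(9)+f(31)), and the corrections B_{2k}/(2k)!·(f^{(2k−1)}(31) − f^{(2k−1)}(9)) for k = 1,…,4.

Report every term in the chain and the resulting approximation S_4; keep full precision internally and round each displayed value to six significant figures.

Integral: ∫_9^31 x^2 dx = 9687.33.
½[f(9) + f(31)] = ½[81.0000 + 961.000] = 521.000.
Integral + boundary = 10208.3.
k=1: B_{2}/(2)! × [f^{(1)}(31) − f^{(1)}(9)] = 1/12 × (62.0000 − 18.0000) = 3.66667.
After k=1: 10212.0.
k=2: B_{4}/(4)! × [f^{(3)}(31) − f^{(3)}(9)] = −1/720 × (0.00000 − 0.00000) = 0.00000.
After k=2: 10212.0.
k=3: B_{6}/(6)! × [f^{(5)}(31) − f^{(5)}(9)] = 1/30240 × (0.00000 − 0.00000) = 0.00000.
After k=3: 10212.0.
k=4: B_{8}/(8)! × [f^{(7)}(31) − f^{(7)}(9)] = −1/1209600 × (0.00000 − 0.00000) = 0.00000.

S_4 ≈ 10212.0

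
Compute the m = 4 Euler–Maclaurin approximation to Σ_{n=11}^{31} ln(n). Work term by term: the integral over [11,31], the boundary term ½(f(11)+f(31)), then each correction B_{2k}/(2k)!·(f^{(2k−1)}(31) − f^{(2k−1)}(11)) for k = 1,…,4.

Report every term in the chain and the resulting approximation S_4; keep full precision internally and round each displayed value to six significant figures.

S_4 ≈ 62.9878

∫_11^31 ln(x) dx evaluates to 60.0768.
½[f(11) + f(31)] = ½[2.39790 + 3.43399] = 2.91594.
Running total after boundary: 62.9927.
k=1: B_{2}/(2)! × [f^{(1)}(31) − f^{(1)}(11)] = 1/12 × (0.0322581 − 0.0909091) = -0.00488759.
After k=1: 62.9878.
k=2: B_{4}/(4)! × [f^{(3)}(31) − f^{(3)}(11)] = −1/720 × (6.71344e-05 − 0.00150263) = 1.99374e-06.
After k=2: 62.9878.
k=3: B_{6}/(6)! × [f^{(5)}(31) − f^{(5)}(11)] = 1/30240 × (8.38306e-07 − 0.000149021) = -4.90023e-09.
After k=3: 62.9878.
k=4: B_{8}/(8)! × [f^{(7)}(31) − f^{(7)}(11)] = −1/1209600 × (2.61698e-08 − 3.69474e-05) = 3.05235e-11.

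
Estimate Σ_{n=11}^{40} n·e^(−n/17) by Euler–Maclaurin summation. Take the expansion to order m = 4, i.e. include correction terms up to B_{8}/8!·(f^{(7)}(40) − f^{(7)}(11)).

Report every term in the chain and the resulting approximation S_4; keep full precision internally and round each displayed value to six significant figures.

S_4 ≈ 161.840

∫_11^40 x·e^(−x/17) dx evaluates to 157.084.
Boundary: ½(f(11) + f(40)) = ½(5.75942 + 3.80356) = 4.78149.
So far: 161.866.
Order-1 term: 1/12 · (-0.128650 − 0.184794) = -0.0261203.
Partial sum through k=1: 161.840.
Order-2 term: −1/720 · (0.000212900 − 0.00426284) = 5.62492e-06.
Partial sum through k=2: 161.840.
Order-3 term: 1/30240 · (3.01369e-06 − 2.72881e-05) = -8.02725e-10.
Partial sum through k=3: 161.840.
Order-4 term: −1/1209600 · (1.83069e-08 − 1.37806e-07) = 9.87920e-14.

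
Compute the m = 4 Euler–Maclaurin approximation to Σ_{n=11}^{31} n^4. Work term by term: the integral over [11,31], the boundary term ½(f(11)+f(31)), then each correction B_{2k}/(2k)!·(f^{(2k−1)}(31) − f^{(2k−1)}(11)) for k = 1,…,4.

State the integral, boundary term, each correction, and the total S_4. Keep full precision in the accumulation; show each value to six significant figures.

S_4 ≈ 6.17219e+06

The integral term ∫_11^31 x^4 dx = 5.69362e+06.
½[f(11) + f(31)] = ½[14641.0 + 923521] = 469081.
So far: 6.16270e+06.
k=1: B_{2}/(2)! × [f^{(1)}(31) − f^{(1)}(11)] = 1/12 × (119164 − 5324.00) = 9486.67.
Running total after k=1: 6.17219e+06.
k=2: B_{4}/(4)! × [f^{(3)}(31) − f^{(3)}(11)] = −1/720 × (744.000 − 264.000) = -0.666667.
Running total after k=2: 6.17219e+06.
k=3: B_{6}/(6)! × [f^{(5)}(31) − f^{(5)}(11)] = 1/30240 × (0.00000 − 0.00000) = 0.00000.
Running total after k=3: 6.17219e+06.
k=4: B_{8}/(8)! × [f^{(7)}(31) − f^{(7)}(11)] = −1/1209600 × (0.00000 − 0.00000) = 0.00000.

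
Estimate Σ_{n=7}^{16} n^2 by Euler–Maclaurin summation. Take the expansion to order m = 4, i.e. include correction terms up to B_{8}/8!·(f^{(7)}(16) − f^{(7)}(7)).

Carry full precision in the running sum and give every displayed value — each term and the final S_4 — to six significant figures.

Integral: ∫_7^16 x^2 dx = 1251.00.
½[f(7) + f(16)] = ½[49.0000 + 256.000] = 152.500.
Integral + boundary = 1403.50.
Correction k=1: B_{2}/2! · (f^{(1)}(16) − f^{(1)}(7)) = 1/12 · (32.0000 − 14.0000) = 1.50000.
Running total after k=1: 1405.00.
Correction k=2: B_{4}/4! · (f^{(3)}(16) − f^{(3)}(7)) = −1/720 · (0.00000 − 0.00000) = 0.00000.
Running total after k=2: 1405.00.
Correction k=3: B_{6}/6! · (f^{(5)}(16) − f^{(5)}(7)) = 1/30240 · (0.00000 − 0.00000) = 0.00000.
Running total after k=3: 1405.00.
Correction k=4: B_{8}/8! · (f^{(7)}(16) − f^{(7)}(7)) = −1/1209600 · (0.00000 − 0.00000) = 0.00000.

S_4 ≈ 1405.00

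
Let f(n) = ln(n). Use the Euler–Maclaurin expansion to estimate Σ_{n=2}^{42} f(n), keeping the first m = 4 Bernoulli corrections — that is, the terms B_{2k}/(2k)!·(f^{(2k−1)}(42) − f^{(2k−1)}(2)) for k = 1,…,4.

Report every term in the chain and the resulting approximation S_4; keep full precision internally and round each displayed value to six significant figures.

S_4 ≈ 117.772

Integral: ∫_2^42 ln(x) dx = 115.596.
½[f(2) + f(42)] = ½[0.693147 + 3.73767] = 2.21541.
So far: 117.811.
Order-1 term: 1/12 · (0.0238095 − 0.500000) = -0.0396825.
Partial sum through k=1: 117.772.
Order-2 term: −1/720 · (2.69949e-05 − 0.250000) = 0.000347185.
Partial sum through k=2: 117.772.
Order-3 term: 1/30240 · (1.83639e-07 − 0.750000) = -2.48016e-05.
Partial sum through k=3: 117.772.
Order-4 term: −1/1209600 · (3.12311e-09 − 5.62500) = 4.65030e-06.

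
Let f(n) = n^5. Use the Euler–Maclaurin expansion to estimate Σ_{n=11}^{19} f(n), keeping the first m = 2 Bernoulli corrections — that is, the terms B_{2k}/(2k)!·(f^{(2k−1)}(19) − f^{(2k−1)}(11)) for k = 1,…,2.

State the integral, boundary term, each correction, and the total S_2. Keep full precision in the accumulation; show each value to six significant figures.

S_2 ≈ 8.91248e+06

∫_11^19 x^5 dx evaluates to 7.54572e+06.
Endpoint term: (f(11) + f(19))/2 = (161051 + 2.47610e+06)/2 = 1.31858e+06.
Running total after boundary: 8.86430e+06.
Order-1 term: 1/12 · (651605 − 73205.0) = 48200.0.
Partial sum through k=1: 8.91250e+06.
Order-2 term: −1/720 · (21660.0 − 7260.00) = -20.0000.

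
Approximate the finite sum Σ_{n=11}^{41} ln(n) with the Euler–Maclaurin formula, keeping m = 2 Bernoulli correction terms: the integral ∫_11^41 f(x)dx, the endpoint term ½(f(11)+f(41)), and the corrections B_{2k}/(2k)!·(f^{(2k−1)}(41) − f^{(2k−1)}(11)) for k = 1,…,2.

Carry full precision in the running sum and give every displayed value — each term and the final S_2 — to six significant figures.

Integral: ∫_11^41 ln(x) dx = 95.8796.
Boundary: ½(f(11) + f(41)) = ½(2.39790 + 3.71357) = 3.05573.
Running total after boundary: 98.9353.
k=1: B_{2}/(2)! × [f^{(1)}(41) − f^{(1)}(11)] = 1/12 × (0.0243902 − 0.0909091) = -0.00554324.
Running total after k=1: 98.9298.
k=2: B_{4}/(4)! × [f^{(3)}(41) − f^{(3)}(11)] = −1/720 × (2.90187e-05 − 0.00150263) = 2.04668e-06.

S_2 ≈ 98.9298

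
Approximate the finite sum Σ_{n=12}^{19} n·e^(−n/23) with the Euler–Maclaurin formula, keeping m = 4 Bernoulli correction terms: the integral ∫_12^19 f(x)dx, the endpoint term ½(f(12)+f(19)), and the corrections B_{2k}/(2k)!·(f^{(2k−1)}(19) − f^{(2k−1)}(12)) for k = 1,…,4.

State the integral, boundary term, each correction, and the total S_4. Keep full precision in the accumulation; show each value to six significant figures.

S_4 ≈ 62.5847

Integral: ∫_12^19 x·e^(−x/23) dx = 54.8823.
Boundary: ½(f(12) + f(19)) = ½(7.12185 + 8.31742) = 7.71963.
Running total after boundary: 62.6020.
Correction k=1: B_{2}/2! · (f^{(1)}(19) − f^{(1)}(12)) = 1/12 · (0.0761320 − 0.283842) = -0.0173092.
Running total after k=1: 62.5847.
Correction k=2: B_{4}/4! · (f^{(3)}(19) − f^{(3)}(12)) = −1/720 · (0.00179896 − 0.00278037) = 1.36307e-06.
Running total after k=2: 62.5847.
Correction k=3: B_{6}/6! · (f^{(5)}(19) − f^{(5)}(12)) = 1/30240 · (6.52931e-06 − 9.49751e-06) = -9.81548e-11.
Running total after k=3: 62.5847.
Correction k=4: B_{8}/8! · (f^{(7)}(19) − f^{(7)}(12)) = −1/1209600 · (1.82570e-08 − 2.59719e-08) = 6.37806e-15.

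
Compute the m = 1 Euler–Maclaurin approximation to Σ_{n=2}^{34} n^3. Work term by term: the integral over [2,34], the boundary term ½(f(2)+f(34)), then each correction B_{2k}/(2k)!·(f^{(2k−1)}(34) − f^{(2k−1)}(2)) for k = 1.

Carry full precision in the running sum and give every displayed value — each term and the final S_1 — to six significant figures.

S_1 ≈ 354024

Integral: ∫_2^34 x^3 dx = 334080.
½[f(2) + f(34)] = ½[8.00000 + 39304.0] = 19656.0.
So far: 353736.
k=1: B_{2}/(2)! × [f^{(1)}(34) − f^{(1)}(2)] = 1/12 × (3468.00 − 12.0000) = 288.000.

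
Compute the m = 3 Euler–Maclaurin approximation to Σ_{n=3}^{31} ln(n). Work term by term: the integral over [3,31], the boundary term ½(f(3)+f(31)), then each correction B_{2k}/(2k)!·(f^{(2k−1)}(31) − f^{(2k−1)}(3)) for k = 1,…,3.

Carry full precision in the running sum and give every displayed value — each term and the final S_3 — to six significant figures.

The integral term ∫_3^31 ln(x) dx = 75.1578.
Endpoint term: (f(3) + f(31))/2 = (1.09861 + 3.43399)/2 = 2.26630.
So far: 77.4241.
k=1: B_{2}/(2)! × [f^{(1)}(31) − f^{(1)}(3)] = 1/12 × (0.0322581 − 0.333333) = -0.0250896.
Partial sum through k=1: 77.3990.
k=2: B_{4}/(4)! × [f^{(3)}(31) − f^{(3)}(3)] = −1/720 × (6.71344e-05 − 0.0740741) = 0.000102787.
Partial sum through k=2: 77.3991.
k=3: B_{6}/(6)! × [f^{(5)}(31) − f^{(5)}(3)] = 1/30240 × (8.38306e-07 − 0.0987654) = -3.26602e-06.

S_3 ≈ 77.3991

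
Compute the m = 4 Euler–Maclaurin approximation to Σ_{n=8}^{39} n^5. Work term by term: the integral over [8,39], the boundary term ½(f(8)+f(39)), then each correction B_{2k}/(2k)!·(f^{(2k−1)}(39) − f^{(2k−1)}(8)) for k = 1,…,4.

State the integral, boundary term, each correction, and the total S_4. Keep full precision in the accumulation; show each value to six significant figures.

S_4 ≈ 6.32504e+08

Integral: ∫_8^39 x^5 dx = 5.86414e+08.
Boundary: ½(f(8) + f(39)) = ½(32768.0 + 9.02242e+07) = 4.51285e+07.
Running total after boundary: 6.31542e+08.
k=1: B_{2}/(2)! × [f^{(1)}(39) − f^{(1)}(8)] = 1/12 × (1.15672e+07 − 20480.0) = 962227.
Partial sum through k=1: 6.32504e+08.
k=2: B_{4}/(4)! × [f^{(3)}(39) − f^{(3)}(8)] = −1/720 × (91260.0 − 3840.00) = -121.417.
Partial sum through k=2: 6.32504e+08.
k=3: B_{6}/(6)! × [f^{(5)}(39) − f^{(5)}(8)] = 1/30240 × (120.000 − 120.000) = 0.00000.
Partial sum through k=3: 6.32504e+08.
k=4: B_{8}/(8)! × [f^{(7)}(39) − f^{(7)}(8)] = −1/1209600 × (0.00000 − 0.00000) = 0.00000.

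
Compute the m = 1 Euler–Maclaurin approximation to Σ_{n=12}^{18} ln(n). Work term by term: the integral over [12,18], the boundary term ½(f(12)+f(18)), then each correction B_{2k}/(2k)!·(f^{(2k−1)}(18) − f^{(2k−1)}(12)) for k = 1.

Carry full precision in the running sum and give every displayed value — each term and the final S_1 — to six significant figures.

S_1 ≈ 18.8931

∫_12^18 ln(x) dx evaluates to 16.2078.
Boundary: ½(f(12) + f(18)) = ½(2.48491 + 2.89037) = 2.68764.
Integral + boundary = 18.8955.
Correction k=1: B_{2}/2! · (f^{(1)}(18) − f^{(1)}(12)) = 1/12 · (0.0555556 − 0.0833333) = -0.00231481.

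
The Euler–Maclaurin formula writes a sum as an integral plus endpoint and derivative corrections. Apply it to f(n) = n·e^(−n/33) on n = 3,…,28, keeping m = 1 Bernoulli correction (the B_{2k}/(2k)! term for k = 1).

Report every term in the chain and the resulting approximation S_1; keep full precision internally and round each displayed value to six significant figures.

S_1 ≈ 230.372

The integral term ∫_3^28 x·e^(−x/33) dx = 223.073.
Endpoint term: (f(3) + f(28))/2 = (2.73930 + 11.9858)/2 = 7.36253.
Integral + boundary = 230.435.
k=1: B_{2}/(2)! × [f^{(1)}(28) − f^{(1)}(3)] = 1/12 × (0.0648580 − 0.830092) = -0.0637695.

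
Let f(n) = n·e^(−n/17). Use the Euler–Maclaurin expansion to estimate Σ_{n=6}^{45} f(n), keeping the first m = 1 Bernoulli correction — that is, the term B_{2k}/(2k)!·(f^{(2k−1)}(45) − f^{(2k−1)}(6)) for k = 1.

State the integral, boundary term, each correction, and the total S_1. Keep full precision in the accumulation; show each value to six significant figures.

S_1 ≈ 203.693

Integral: ∫_6^45 x·e^(−x/17) dx = 200.038.
½[f(6) + f(45)] = ½[4.21571 + 3.18867] = 3.70219.
Integral + boundary = 203.740.
Correction k=1: B_{2}/2! · (f^{(1)}(45) − f^{(1)}(6)) = 1/12 · (-0.116709 − 0.454636) = -0.0476121.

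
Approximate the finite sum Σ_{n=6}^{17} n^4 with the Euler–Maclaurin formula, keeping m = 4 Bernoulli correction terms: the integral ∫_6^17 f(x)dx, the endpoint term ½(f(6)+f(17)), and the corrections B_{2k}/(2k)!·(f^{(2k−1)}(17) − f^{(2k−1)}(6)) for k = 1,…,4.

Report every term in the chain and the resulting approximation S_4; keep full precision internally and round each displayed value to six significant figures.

S_4 ≈ 326390

∫_6^17 x^4 dx evaluates to 282416.
Endpoint term: (f(6) + f(17))/2 = (1296.00 + 83521.0)/2 = 42408.5.
Integral + boundary = 324825.
Correction k=1: B_{2}/2! · (f^{(1)}(17) − f^{(1)}(6)) = 1/12 · (19652.0 − 864.000) = 1565.67.
After k=1: 326390.
Correction k=2: B_{4}/4! · (f^{(3)}(17) − f^{(3)}(6)) = −1/720 · (408.000 − 144.000) = -0.366667.
After k=2: 326390.
Correction k=3: B_{6}/6! · (f^{(5)}(17) − f^{(5)}(6)) = 1/30240 · (0.00000 − 0.00000) = 0.00000.
After k=3: 326390.
Correction k=4: B_{8}/8! · (f^{(7)}(17) − f^{(7)}(6)) = −1/1209600 · (0.00000 − 0.00000) = 0.00000.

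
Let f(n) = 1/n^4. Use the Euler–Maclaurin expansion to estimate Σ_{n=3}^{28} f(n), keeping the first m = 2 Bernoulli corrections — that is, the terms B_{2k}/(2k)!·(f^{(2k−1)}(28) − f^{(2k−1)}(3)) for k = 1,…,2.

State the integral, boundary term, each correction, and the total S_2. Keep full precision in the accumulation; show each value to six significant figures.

∫_3^28 1/x^4 dx evaluates to 0.0123305.
Endpoint term: (f(3) + f(28))/2 = (0.0123457 + 1.62693e-06)/2 = 0.00617365.
So far: 0.0185041.
Order-1 term: 1/12 · (-2.32418e-07 − (-0.0164609)) = 0.00137172.
Running total after k=1: 0.0198759.
Order-2 term: −1/720 · (-8.89355e-09 − (-0.0548697)) = -7.62079e-05.

S_2 ≈ 0.0197997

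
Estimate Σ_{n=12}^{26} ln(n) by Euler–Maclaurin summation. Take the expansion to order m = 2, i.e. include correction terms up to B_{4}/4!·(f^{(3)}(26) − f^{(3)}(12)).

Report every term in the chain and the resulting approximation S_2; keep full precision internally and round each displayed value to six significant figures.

∫_12^26 ln(x) dx evaluates to 40.8916.
½[f(12) + f(26)] = ½[2.48491 + 3.25810] = 2.87150.
Integral + boundary = 43.7631.
Order-1 term: 1/12 · (0.0384615 − 0.0833333) = -0.00373932.
Running total after k=1: 43.7594.
Order-2 term: −1/720 · (0.000113792 − 0.00115741) = 1.44947e-06.

S_2 ≈ 43.7594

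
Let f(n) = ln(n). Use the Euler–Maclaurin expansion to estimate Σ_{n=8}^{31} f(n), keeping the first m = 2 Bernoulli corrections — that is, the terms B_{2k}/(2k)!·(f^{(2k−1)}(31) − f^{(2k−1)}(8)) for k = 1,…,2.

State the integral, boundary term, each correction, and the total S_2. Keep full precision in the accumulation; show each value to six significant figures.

Integral: ∫_8^31 ln(x) dx = 66.8181.
Endpoint term: (f(8) + f(31))/2 = (2.07944 + 3.43399)/2 = 2.75671.
Running total after boundary: 69.5748.
Correction k=1: B_{2}/2! · (f^{(1)}(31) − f^{(1)}(8)) = 1/12 · (0.0322581 − 0.125000) = -0.00772849.
Partial sum through k=1: 69.5671.
Correction k=2: B_{4}/4! · (f^{(3)}(31) − f^{(3)}(8)) = −1/720 · (6.71344e-05 − 0.00390625) = 5.33211e-06.

S_2 ≈ 69.5671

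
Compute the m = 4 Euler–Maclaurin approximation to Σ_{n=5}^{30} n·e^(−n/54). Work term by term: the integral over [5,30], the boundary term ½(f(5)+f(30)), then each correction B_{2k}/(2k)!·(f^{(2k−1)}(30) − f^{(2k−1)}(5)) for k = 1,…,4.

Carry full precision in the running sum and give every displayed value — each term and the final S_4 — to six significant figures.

S_4 ≈ 312.537

∫_5^30 x·e^(−x/54) dx evaluates to 301.700.
½[f(5) + f(30)] = ½[4.55782 + 17.2126] = 10.8852.
So far: 312.585.
Correction k=1: B_{2}/2! · (f^{(1)}(30) − f^{(1)}(5)) = 1/12 · (0.255002 − 0.827161) = -0.0476799.
Partial sum through k=1: 312.537.
Correction k=2: B_{4}/4! · (f^{(3)}(30) − f^{(3)}(5)) = −1/720 · (0.000480970 − 0.000908879) = 5.94318e-07.
Partial sum through k=2: 312.537.
Correction k=3: B_{6}/6! · (f^{(5)}(30) − f^{(5)}(5)) = 1/30240 · (2.99894e-07 − 5.26096e-07) = -7.48021e-12.
Partial sum through k=3: 312.537.
Correction k=4: B_{8}/8! · (f^{(7)}(30) − f^{(7)}(5)) = −1/1209600 · (1.49124e-10 − 2.53945e-10) = 8.66576e-17.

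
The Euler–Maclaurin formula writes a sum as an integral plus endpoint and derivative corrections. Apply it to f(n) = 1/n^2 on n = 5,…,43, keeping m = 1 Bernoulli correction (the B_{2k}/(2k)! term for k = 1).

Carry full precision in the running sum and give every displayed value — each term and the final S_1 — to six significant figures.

S_1 ≈ 0.198346

∫_5^43 1/x^2 dx evaluates to 0.176744.
Endpoint term: (f(5) + f(43))/2 = (0.0400000 + 0.000540833)/2 = 0.0202704.
Integral + boundary = 0.197015.
Order-1 term: 1/12 · (-2.51550e-05 − (-0.0160000)) = 0.00133124.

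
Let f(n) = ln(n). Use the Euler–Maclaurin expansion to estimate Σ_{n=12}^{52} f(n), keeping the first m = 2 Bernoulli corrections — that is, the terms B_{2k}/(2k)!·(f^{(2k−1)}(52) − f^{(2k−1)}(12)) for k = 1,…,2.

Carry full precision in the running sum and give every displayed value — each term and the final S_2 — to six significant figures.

∫_12^52 ln(x) dx evaluates to 135.646.
½[f(12) + f(52)] = ½[2.48491 + 3.95124] = 3.21808.
Integral + boundary = 138.864.
k=1: B_{2}/(2)! × [f^{(1)}(52) − f^{(1)}(12)] = 1/12 × (0.0192308 − 0.0833333) = -0.00534188.
Partial sum through k=1: 138.859.
k=2: B_{4}/(4)! × [f^{(3)}(52) − f^{(3)}(12)] = −1/720 × (1.42239e-05 − 0.00115741) = 1.58775e-06.

S_2 ≈ 138.859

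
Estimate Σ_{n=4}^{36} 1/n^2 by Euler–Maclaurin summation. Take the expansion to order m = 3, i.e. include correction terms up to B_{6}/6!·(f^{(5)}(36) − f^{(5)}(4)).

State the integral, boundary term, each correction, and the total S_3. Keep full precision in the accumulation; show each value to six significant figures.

Integral: ∫_4^36 1/x^2 dx = 0.222222.
Endpoint term: (f(4) + f(36))/2 = (0.0625000 + 0.000771605)/2 = 0.0316358.
Running total after boundary: 0.253858.
Correction k=1: B_{2}/2! · (f^{(1)}(36) − f^{(1)}(4)) = 1/12 · (-4.28669e-05 − (-0.0312500)) = 0.00260059.
Partial sum through k=1: 0.256459.
Correction k=2: B_{4}/4! · (f^{(3)}(36) − f^{(3)}(4)) = −1/720 · (-3.96916e-07 − (-0.0234375)) = -3.25515e-05.
Partial sum through k=2: 0.256426.
Correction k=3: B_{6}/6! · (f^{(5)}(36) − f^{(5)}(4)) = 1/30240 · (-9.18787e-09 − (-0.0439453)) = 1.45322e-06.

S_3 ≈ 0.256428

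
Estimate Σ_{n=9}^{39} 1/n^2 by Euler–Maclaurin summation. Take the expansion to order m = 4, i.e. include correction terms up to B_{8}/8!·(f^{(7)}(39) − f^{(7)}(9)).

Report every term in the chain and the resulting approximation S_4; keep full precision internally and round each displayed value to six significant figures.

S_4 ≈ 0.0921969

∫_9^39 1/x^2 dx evaluates to 0.0854701.
Boundary: ½(f(9) + f(39)) = ½(0.0123457 + 0.000657462) = 0.00650157.
Running total after boundary: 0.0919717.
Order-1 term: 1/12 · (-3.37160e-05 − (-0.00274348)) = 0.000225814.
After k=1: 0.0921975.
Order-2 term: −1/720 · (-2.66004e-07 − (-0.000406442)) = -5.64133e-07.
After k=2: 0.0921969.
Order-3 term: 1/30240 · (-5.24663e-09 − (-0.000150534)) = 4.97781e-09.
After k=3: 0.0921969.
Order-4 term: −1/1209600 · (-1.93170e-10 − (-0.000104073)) = -8.60390e-11.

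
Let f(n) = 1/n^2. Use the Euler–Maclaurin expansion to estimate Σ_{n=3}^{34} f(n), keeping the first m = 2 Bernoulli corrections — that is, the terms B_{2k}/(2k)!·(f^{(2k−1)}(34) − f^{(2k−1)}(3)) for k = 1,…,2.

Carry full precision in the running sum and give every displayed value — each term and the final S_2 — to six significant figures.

S_2 ≈ 0.365941

The integral term ∫_3^34 1/x^2 dx = 0.303922.
½[f(3) + f(34)] = ½[0.111111 + 0.000865052] = 0.0559881.
So far: 0.359910.
k=1: B_{2}/(2)! × [f^{(1)}(34) − f^{(1)}(3)] = 1/12 × (-5.08854e-05 − (-0.0740741)) = 0.00616860.
After k=1: 0.366078.
k=2: B_{4}/(4)! × [f^{(3)}(34) − f^{(3)}(3)] = −1/720 × (-5.28222e-07 − (-0.0987654)) = -0.000137173.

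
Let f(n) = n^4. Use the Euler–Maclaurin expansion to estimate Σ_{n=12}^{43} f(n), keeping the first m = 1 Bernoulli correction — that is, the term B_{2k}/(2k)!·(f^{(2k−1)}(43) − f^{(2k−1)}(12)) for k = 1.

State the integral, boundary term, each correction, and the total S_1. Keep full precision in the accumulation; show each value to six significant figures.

S_1 ≈ 3.10976e+07

Integral: ∫_12^43 x^4 dx = 2.93519e+07.
Boundary: ½(f(12) + f(43)) = ½(20736.0 + 3.41880e+06) = 1.71977e+06.
So far: 3.10717e+07.
Correction k=1: B_{2}/2! · (f^{(1)}(43) − f^{(1)}(12)) = 1/12 · (318028 − 6912.00) = 25926.3.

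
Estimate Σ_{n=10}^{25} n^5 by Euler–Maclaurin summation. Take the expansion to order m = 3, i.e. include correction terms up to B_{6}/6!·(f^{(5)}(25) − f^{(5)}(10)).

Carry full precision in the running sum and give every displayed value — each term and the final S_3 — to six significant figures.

Integral: ∫_10^25 x^5 dx = 4.05234e+07.
½[f(10) + f(25)] = ½[100000 + 9.76562e+06] = 4.93281e+06.
Running total after boundary: 4.54562e+07.
Correction k=1: B_{2}/2! · (f^{(1)}(25) − f^{(1)}(10)) = 1/12 · (1.95312e+06 − 50000.0) = 158594.
Partial sum through k=1: 4.56148e+07.
Correction k=2: B_{4}/4! · (f^{(3)}(25) − f^{(3)}(10)) = −1/720 · (37500.0 − 6000.00) = -43.7500.
Partial sum through k=2: 4.56148e+07.
Correction k=3: B_{6}/6! · (f^{(5)}(25) − f^{(5)}(10)) = 1/30240 · (120.000 − 120.000) = 0.00000.

S_3 ≈ 4.56148e+07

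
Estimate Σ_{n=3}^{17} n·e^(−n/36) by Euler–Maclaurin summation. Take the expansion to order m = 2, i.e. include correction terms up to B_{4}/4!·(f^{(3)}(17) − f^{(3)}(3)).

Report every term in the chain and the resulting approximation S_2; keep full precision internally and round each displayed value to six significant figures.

Integral: ∫_3^17 x·e^(−x/36) dx = 101.885.
Endpoint term: (f(3) + f(17))/2 = (2.76013 + 10.6015)/2 = 6.68079.
Integral + boundary = 108.566.
Correction k=1: B_{2}/2! · (f^{(1)}(17) − f^{(1)}(3)) = 1/12 · (0.329130 − 0.843374) = -0.0428537.
Partial sum through k=1: 108.523.
Correction k=2: B_{4}/4! · (f^{(3)}(17) − f^{(3)}(3)) = −1/720 · (0.00121633 − 0.00207057) = 1.18645e-06.

S_2 ≈ 108.523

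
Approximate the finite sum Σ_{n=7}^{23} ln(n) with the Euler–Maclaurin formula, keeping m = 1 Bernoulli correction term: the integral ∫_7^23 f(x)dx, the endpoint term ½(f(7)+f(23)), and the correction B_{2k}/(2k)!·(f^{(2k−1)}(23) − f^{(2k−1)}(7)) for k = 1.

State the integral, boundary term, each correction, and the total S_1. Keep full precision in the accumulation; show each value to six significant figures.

S_1 ≈ 45.0274

Integral: ∫_7^23 ln(x) dx = 42.4950.
Boundary: ½(f(7) + f(23)) = ½(1.94591 + 3.13549) = 2.54070.
Integral + boundary = 45.0357.
k=1: B_{2}/(2)! × [f^{(1)}(23) − f^{(1)}(7)] = 1/12 × (0.0434783 − 0.142857) = -0.00828157.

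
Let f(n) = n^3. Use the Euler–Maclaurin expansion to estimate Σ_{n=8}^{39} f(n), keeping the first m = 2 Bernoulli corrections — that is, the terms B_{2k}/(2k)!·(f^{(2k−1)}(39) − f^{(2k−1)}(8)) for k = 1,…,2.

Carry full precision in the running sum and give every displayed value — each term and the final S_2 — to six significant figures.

S_2 ≈ 607616

Integral: ∫_8^39 x^3 dx = 577336.
½[f(8) + f(39)] = ½[512.000 + 59319.0] = 29915.5.
Integral + boundary = 607252.
Correction k=1: B_{2}/2! · (f^{(1)}(39) − f^{(1)}(8)) = 1/12 · (4563.00 − 192.000) = 364.250.
Partial sum through k=1: 607616.
Correction k=2: B_{4}/4! · (f^{(3)}(39) − f^{(3)}(8)) = −1/720 · (6.00000 − 6.00000) = 0.00000.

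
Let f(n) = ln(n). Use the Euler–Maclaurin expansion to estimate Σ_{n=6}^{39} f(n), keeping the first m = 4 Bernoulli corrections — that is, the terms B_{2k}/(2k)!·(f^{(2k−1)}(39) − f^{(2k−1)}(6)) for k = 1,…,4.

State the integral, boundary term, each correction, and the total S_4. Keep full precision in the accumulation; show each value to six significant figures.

S_4 ≈ 101.844

Integral: ∫_6^39 ln(x) dx = 99.1283.
½[f(6) + f(39)] = ½[1.79176 + 3.66356] = 2.72766.
Running total after boundary: 101.856.
k=1: B_{2}/(2)! × [f^{(1)}(39) − f^{(1)}(6)] = 1/12 × (0.0256410 − 0.166667) = -0.0117521.
Partial sum through k=1: 101.844.
k=2: B_{4}/(4)! × [f^{(3)}(39) − f^{(3)}(6)] = −1/720 × (3.37160e-05 − 0.00925926) = 1.28133e-05.
Partial sum through k=2: 101.844.
k=3: B_{6}/(6)! × [f^{(5)}(39) − f^{(5)}(6)] = 1/30240 × (2.66004e-07 − 0.00308642) = -1.02055e-07.
Partial sum through k=3: 101.844.
k=4: B_{8}/(8)! × [f^{(7)}(39) − f^{(7)}(6)] = −1/1209600 × (5.24663e-09 − 0.00257202) = 2.12633e-09.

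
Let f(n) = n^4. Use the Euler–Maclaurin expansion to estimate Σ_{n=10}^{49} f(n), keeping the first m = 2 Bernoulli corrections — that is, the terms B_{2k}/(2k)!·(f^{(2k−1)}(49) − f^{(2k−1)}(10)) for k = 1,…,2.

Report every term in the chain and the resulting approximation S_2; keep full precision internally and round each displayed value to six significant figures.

S_2 ≈ 5.94013e+07

Integral: ∫_10^49 x^4 dx = 5.64750e+07.
Boundary: ½(f(10) + f(49)) = ½(10000.0 + 5.76480e+06) = 2.88740e+06.
Running total after boundary: 5.93625e+07.
k=1: B_{2}/(2)! × [f^{(1)}(49) − f^{(1)}(10)] = 1/12 × (470596 − 4000.00) = 38883.0.
Running total after k=1: 5.94013e+07.
k=2: B_{4}/(4)! × [f^{(3)}(49) − f^{(3)}(10)] = −1/720 × (1176.00 − 240.000) = -1.30000.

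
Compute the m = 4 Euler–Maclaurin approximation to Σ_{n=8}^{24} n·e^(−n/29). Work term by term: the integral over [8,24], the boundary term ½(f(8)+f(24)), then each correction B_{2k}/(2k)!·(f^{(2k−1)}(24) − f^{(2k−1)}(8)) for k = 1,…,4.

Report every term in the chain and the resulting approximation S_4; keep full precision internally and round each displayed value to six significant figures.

S_4 ≈ 150.733

The integral term ∫_8^24 x·e^(−x/29) dx = 142.491.
Boundary: ½(f(8) + f(24)) = ½(6.07134 + 10.4905) = 8.28091.
Running total after boundary: 150.772.
Correction k=1: B_{2}/2! · (f^{(1)}(24) − f^{(1)}(8)) = 1/12 · (0.0753626 − 0.549561) = -0.0395165.
After k=1: 150.733.
Correction k=2: B_{4}/4! · (f^{(3)}(24) − f^{(3)}(8)) = −1/720 · (0.00112909 − 0.00245826) = 1.84606e-06.
After k=2: 150.733.
Correction k=3: B_{6}/6! · (f^{(5)}(24) − f^{(5)}(8)) = 1/30240 · (2.57857e-06 − 5.06903e-06) = -8.23565e-11.
After k=3: 150.733.
Correction k=4: B_{8}/8! · (f^{(7)}(24) − f^{(7)}(8)) = −1/1209600 · (4.53577e-09 − 8.57913e-09) = 3.34273e-15.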